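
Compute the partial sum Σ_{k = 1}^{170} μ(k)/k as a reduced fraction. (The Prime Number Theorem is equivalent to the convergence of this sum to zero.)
Σ μ(k)/k = 976794744883260874795165001864511964953389627727401386703595517/962947420735983927056946215901134429196419130606213075415963491270

Values of μ(k) for 1 ≤ k ≤ 170: μ(1) = 1, μ(2) = -1, μ(3) = -1, μ(5) = -1, μ(6) = 1, μ(7) = -1, μ(10) = 1, μ(11) = -1, μ(13) = -1, μ(14) = 1, μ(15) = 1, μ(17) = -1, μ(19) = -1, μ(21) = 1, μ(22) = 1, μ(23) = -1, μ(26) = 1, μ(29) = -1, μ(30) = -1, μ(31) = -1, μ(33) = 1, μ(34) = 1, μ(35) = 1, μ(37) = -1, μ(38) = 1, μ(39) = 1, μ(41) = -1, μ(42) = -1, μ(43) = -1, μ(46) = 1, μ(47) = -1, μ(51) = 1, μ(53) = -1, μ(55) = 1, μ(57) = 1, μ(58) = 1, μ(59) = -1, μ(61) = -1, μ(62) = 1, μ(65) = 1, μ(66) = -1, μ(67) = -1, μ(69) = 1, μ(70) = -1, μ(71) = -1, μ(73) = -1, μ(74) = 1, μ(77) = 1, μ(78) = -1, μ(79) = -1, μ(82) = 1, μ(83) = -1, μ(85) = 1, μ(86) = 1, μ(87) = 1, μ(89) = -1, μ(91) = 1, μ(93) = 1, μ(94) = 1, μ(95) = 1, μ(97) = -1, μ(101) = -1, μ(102) = -1, μ(103) = -1, μ(105) = -1, μ(106) = 1, μ(107) = -1, μ(109) = -1, μ(110) = -1, μ(111) = 1, μ(113) = -1, μ(114) = -1, μ(115) = 1, μ(118) = 1, μ(119) = 1, μ(122) = 1, μ(123) = 1, μ(127) = -1, μ(129) = 1, μ(130) = -1, μ(131) = -1, μ(133) = 1, μ(134) = 1, μ(137) = -1, μ(138) = -1, μ(139) = -1, μ(141) = 1, μ(142) = 1, μ(143) = 1, μ(145) = 1, μ(146) = 1, μ(149) = -1, μ(151) = -1, μ(154) = -1, μ(155) = 1, μ(157) = -1, μ(158) = 1, μ(159) = 1, μ(161) = 1, μ(163) = -1, μ(165) = -1, μ(166) = 1, μ(167) = -1, μ(170) = -1, with μ = 0 on non-squarefree integers. Summing μ(k)/k for k where μ(k) ≠ 0 gives 976794744883260874795165001864511964953389627727401386703595517/962947420735983927056946215901134429196419130606213075415963491270 ≈ 0.0010. (PNT ⟺ this sum → 0 as n → ∞.)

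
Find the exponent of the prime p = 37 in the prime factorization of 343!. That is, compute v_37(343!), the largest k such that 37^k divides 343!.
v_37(343!) = 9

Legendre's formula: v_p(n!) = Σ_{k ≥ 1} ⌊n / p^k⌋. For p = 37, n = 343, the terms are:
  ⌊343/37^1⌋ = ⌊343/37⌋ = 9
(the next term ⌊343/37^2⌋ = 0, terminating the sum). Summing: v_37(343!) = 9 = 9.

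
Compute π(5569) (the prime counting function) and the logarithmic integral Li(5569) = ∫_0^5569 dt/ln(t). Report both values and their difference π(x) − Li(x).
π(5569) = 735;  Li(5569) ≈ 750.66;  π(x) − Li(x) ≈ -15.66.

Direct count of primes ≤ 5569 gives π(5569) = 735. Numerical evaluation of the logarithmic integral gives Li(5569) ≈ 750.66. The difference π(x) − Li(x) ≈ -15.66 is typically negative for small/moderate x (Li(x) overestimates), though Littlewood's theorem shows this sign changes infinitely often.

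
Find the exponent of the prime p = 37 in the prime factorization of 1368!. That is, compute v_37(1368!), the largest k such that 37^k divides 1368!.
v_37(1368!) = 36

Legendre's formula: v_p(n!) = Σ_{k ≥ 1} ⌊n / p^k⌋. For p = 37, n = 1368, the terms are:
  ⌊1368/37^1⌋ = ⌊1368/37⌋ = 36
(the next term ⌊1368/37^2⌋ = 0, terminating the sum). Summing: v_37(1368!) = 36 = 36.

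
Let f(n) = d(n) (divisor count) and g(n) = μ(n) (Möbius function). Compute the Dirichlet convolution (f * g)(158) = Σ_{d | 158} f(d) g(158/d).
(d * μ)(158) = 1

Divisors of 158: [1, 2, 79, 158]. For each d | 158:
  d = 1: d(1) · μ(158/1) = 1 · 1 = 1
  d = 2: d(2) · μ(158/2) = 2 · -1 = -2
  d = 79: d(79) · μ(158/79) = 2 · -1 = -2
  d = 158: d(158) · μ(158/158) = 4 · 1 = 4
Summing: (d * μ)(158) = 1 + -2 + -2 + 4 = 1.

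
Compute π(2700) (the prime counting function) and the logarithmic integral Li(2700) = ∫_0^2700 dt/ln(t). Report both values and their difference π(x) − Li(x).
π(2700) = 393;  Li(2700) ≈ 405.04;  π(x) − Li(x) ≈ -12.04.

Direct count of primes ≤ 2700 gives π(2700) = 393. Numerical evaluation of the logarithmic integral gives Li(2700) ≈ 405.04. The difference π(x) − Li(x) ≈ -12.04 is typically negative for small/moderate x (Li(x) overestimates), though Littlewood's theorem shows this sign changes infinitely often.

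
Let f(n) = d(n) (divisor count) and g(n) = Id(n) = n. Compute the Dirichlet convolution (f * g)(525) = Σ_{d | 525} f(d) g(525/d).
(d * Id)(525) = 1710

Divisors of 525: [1, 3, 5, 7, 15, 21, 25, 35, 75, 105, 175, 525]. For each d | 525:
  d = 1: d(1) · Id(525/1) = 1 · 525 = 525
  d = 3: d(3) · Id(525/3) = 2 · 175 = 350
  d = 5: d(5) · Id(525/5) = 2 · 105 = 210
  d = 7: d(7) · Id(525/7) = 2 · 75 = 150
  d = 15: d(15) · Id(525/15) = 4 · 35 = 140
  d = 21: d(21) · Id(525/21) = 4 · 25 = 100
  d = 25: d(25) · Id(525/25) = 3 · 21 = 63
  d = 35: d(35) · Id(525/35) = 4 · 15 = 60
  d = 75: d(75) · Id(525/75) = 6 · 7 = 42
  d = 105: d(105) · Id(525/105) = 8 · 5 = 40
  d = 175: d(175) · Id(525/175) = 6 · 3 = 18
  d = 525: d(525) · Id(525/525) = 12 · 1 = 12
Summing: (d * Id)(525) = 525 + 350 + 210 + 150 + 140 + 100 + 63 + 60 + 42 + 40 + 18 + 12 = 1710.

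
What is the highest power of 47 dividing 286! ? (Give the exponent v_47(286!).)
v_47(286!) = 6

Legendre's formula: v_p(n!) = Σ_{k ≥ 1} ⌊n / p^k⌋. For p = 47, n = 286, the terms are:
  ⌊286/47^1⌋ = ⌊286/47⌋ = 6
(the next term ⌊286/47^2⌋ = 0, terminating the sum). Summing: v_47(286!) = 6 = 6.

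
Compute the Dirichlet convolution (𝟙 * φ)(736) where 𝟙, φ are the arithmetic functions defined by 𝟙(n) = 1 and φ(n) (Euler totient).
(𝟙 * φ)(736) = 736

Divisors of 736: [1, 2, 4, 8, 16, 23, 32, 46, 92, 184, 368, 736]. For each d | 736:
  d = 1: 𝟙(1) · φ(736/1) = 1 · 352 = 352
  d = 2: 𝟙(2) · φ(736/2) = 1 · 176 = 176
  d = 4: 𝟙(4) · φ(736/4) = 1 · 88 = 88
  d = 8: 𝟙(8) · φ(736/8) = 1 · 44 = 44
  d = 16: 𝟙(16) · φ(736/16) = 1 · 22 = 22
  d = 23: 𝟙(23) · φ(736/23) = 1 · 16 = 16
  d = 32: 𝟙(32) · φ(736/32) = 1 · 22 = 22
  d = 46: 𝟙(46) · φ(736/46) = 1 · 8 = 8
  d = 92: 𝟙(92) · φ(736/92) = 1 · 4 = 4
  d = 184: 𝟙(184) · φ(736/184) = 1 · 2 = 2
  d = 368: 𝟙(368) · φ(736/368) = 1 · 1 = 1
  d = 736: 𝟙(736) · φ(736/736) = 1 · 1 = 1
Summing: (𝟙 * φ)(736) = 352 + 176 + 88 + 44 + 22 + 16 + 22 + 8 + 4 + 2 + 1 + 1 = 736.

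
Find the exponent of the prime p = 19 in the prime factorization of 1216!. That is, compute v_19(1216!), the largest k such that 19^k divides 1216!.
v_19(1216!) = 67

Legendre's formula: v_p(n!) = Σ_{k ≥ 1} ⌊n / p^k⌋. For p = 19, n = 1216, the terms are:
  ⌊1216/19^1⌋ = ⌊1216/19⌋ = 64
  ⌊1216/19^2⌋ = ⌊1216/361⌋ = 3
(the next term ⌊1216/19^3⌋ = 0, terminating the sum). Summing: v_19(1216!) = 64 + 3 = 67.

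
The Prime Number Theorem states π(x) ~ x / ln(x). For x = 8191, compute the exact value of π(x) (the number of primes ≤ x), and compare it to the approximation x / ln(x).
π(8191) = 1028;  x/ln(x) ≈ 909.02;  relative error ≈ 11.57%.

Directly count primes up to 8191: π(8191) = 1028. The PNT approximation gives 8191/ln(8191) ≈ 8191/9.01079 ≈ 909.02. Relative error (π(x) − x/ln(x)) / π(x) ≈ 11.57%; the approximation is known to undercount slightly (Li(x) is a better estimate).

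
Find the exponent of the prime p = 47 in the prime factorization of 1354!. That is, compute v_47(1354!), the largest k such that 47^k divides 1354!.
v_47(1354!) = 28

Legendre's formula: v_p(n!) = Σ_{k ≥ 1} ⌊n / p^k⌋. For p = 47, n = 1354, the terms are:
  ⌊1354/47^1⌋ = ⌊1354/47⌋ = 28
(the next term ⌊1354/47^2⌋ = 0, terminating the sum). Summing: v_47(1354!) = 28 = 28.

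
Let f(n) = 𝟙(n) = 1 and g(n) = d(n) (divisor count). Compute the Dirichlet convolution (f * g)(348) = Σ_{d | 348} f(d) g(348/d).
(𝟙 * d)(348) = 54

Divisors of 348: [1, 2, 3, 4, 6, 12, 29, 58, 87, 116, 174, 348]. For each d | 348:
  d = 1: 𝟙(1) · d(348/1) = 1 · 12 = 12
  d = 2: 𝟙(2) · d(348/2) = 1 · 8 = 8
  d = 3: 𝟙(3) · d(348/3) = 1 · 6 = 6
  d = 4: 𝟙(4) · d(348/4) = 1 · 4 = 4
  d = 6: 𝟙(6) · d(348/6) = 1 · 4 = 4
  d = 12: 𝟙(12) · d(348/12) = 1 · 2 = 2
  d = 29: 𝟙(29) · d(348/29) = 1 · 6 = 6
  d = 58: 𝟙(58) · d(348/58) = 1 · 4 = 4
  d = 87: 𝟙(87) · d(348/87) = 1 · 3 = 3
  d = 116: 𝟙(116) · d(348/116) = 1 · 2 = 2
  d = 174: 𝟙(174) · d(348/174) = 1 · 2 = 2
  d = 348: 𝟙(348) · d(348/348) = 1 · 1 = 1
Summing: (𝟙 * d)(348) = 12 + 8 + 6 + 4 + 4 + 2 + 6 + 4 + 3 + 2 + 2 + 1 = 54.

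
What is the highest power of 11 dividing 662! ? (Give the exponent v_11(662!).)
v_11(662!) = 65

Legendre's formula: v_p(n!) = Σ_{k ≥ 1} ⌊n / p^k⌋. For p = 11, n = 662, the terms are:
  ⌊662/11^1⌋ = ⌊662/11⌋ = 60
  ⌊662/11^2⌋ = ⌊662/121⌋ = 5
(the next term ⌊662/11^3⌋ = 0, terminating the sum). Summing: v_11(662!) = 60 + 5 = 65.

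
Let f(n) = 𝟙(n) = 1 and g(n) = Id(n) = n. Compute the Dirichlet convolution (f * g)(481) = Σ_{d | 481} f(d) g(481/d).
(𝟙 * Id)(481) = 532

Divisors of 481: [1, 13, 37, 481]. For each d | 481:
  d = 1: 𝟙(1) · Id(481/1) = 1 · 481 = 481
  d = 13: 𝟙(13) · Id(481/13) = 1 · 37 = 37
  d = 37: 𝟙(37) · Id(481/37) = 1 · 13 = 13
  d = 481: 𝟙(481) · Id(481/481) = 1 · 1 = 1
Summing: (𝟙 * Id)(481) = 481 + 37 + 13 + 1 = 532.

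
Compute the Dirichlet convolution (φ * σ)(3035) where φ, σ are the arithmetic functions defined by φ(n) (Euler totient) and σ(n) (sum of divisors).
(φ * σ)(3035) = 12140

Divisors of 3035: [1, 5, 607, 3035]. For each d | 3035:
  d = 1: φ(1) · σ(3035/1) = 1 · 3648 = 3648
  d = 5: φ(5) · σ(3035/5) = 4 · 608 = 2432
  d = 607: φ(607) · σ(3035/607) = 606 · 6 = 3636
  d = 3035: φ(3035) · σ(3035/3035) = 2424 · 1 = 2424
Summing: (φ * σ)(3035) = 3648 + 2432 + 3636 + 2424 = 12140.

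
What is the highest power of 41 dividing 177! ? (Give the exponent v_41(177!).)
v_41(177!) = 4

Legendre's formula: v_p(n!) = Σ_{k ≥ 1} ⌊n / p^k⌋. For p = 41, n = 177, the terms are:
  ⌊177/41^1⌋ = ⌊177/41⌋ = 4
(the next term ⌊177/41^2⌋ = 0, terminating the sum). Summing: v_41(177!) = 4 = 4.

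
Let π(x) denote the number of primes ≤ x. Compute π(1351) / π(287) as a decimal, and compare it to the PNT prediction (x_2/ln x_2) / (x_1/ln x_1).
π(1351)/π(287) = 217/61 ≈ 3.5574;  PNT prediction ≈ 3.6957.

π(287) = 61 and π(1351) = 217, so π(1351)/π(287) ≈ 3.5574. The PNT-predicted ratio is (1351/ln(1351)) / (287/ln(287)) ≈ 3.6957. The two agree to within a few percent, as expected.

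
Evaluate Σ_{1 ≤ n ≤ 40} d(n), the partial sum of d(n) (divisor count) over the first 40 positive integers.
Σ_{n ≤ 40} d(n) = 158

Compute d(n) for each 1 ≤ n ≤ 40: d(1) = 1, d(2) = 2, d(3) = 2, d(4) = 3, d(5) = 2, d(6) = 4, d(7) = 2, d(8) = 4, d(9) = 3, d(10) = 4, d(11) = 2, d(12) = 6, d(13) = 2, d(14) = 4, d(15) = 4, d(16) = 5, d(17) = 2, d(18) = 6, d(19) = 2, d(20) = 6, d(21) = 4, d(22) = 4, d(23) = 2, d(24) = 8, d(25) = 3, d(26) = 4, d(27) = 4, d(28) = 6, d(29) = 2, d(30) = 8, d(31) = 2, d(32) = 6, d(33) = 4, d(34) = 4, d(35) = 4, d(36) = 9, d(37) = 2, d(38) = 4, d(39) = 4, d(40) = 8. Summing all 40 values: 158. (Dirichlet's divisor formula: Σ_{n ≤ x} d(n) = x ln(x) + (2γ − 1) x + O(√x). For x = 40, the asymptotic estimate is ≈ 153.73.)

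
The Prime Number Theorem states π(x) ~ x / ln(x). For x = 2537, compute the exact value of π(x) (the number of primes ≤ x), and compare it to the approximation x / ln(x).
π(2537) = 370;  x/ln(x) ≈ 323.65;  relative error ≈ 12.53%.

Directly count primes up to 2537: π(2537) = 370. The PNT approximation gives 2537/ln(2537) ≈ 2537/7.83874 ≈ 323.65. Relative error (π(x) − x/ln(x)) / π(x) ≈ 12.53%; the approximation is known to undercount slightly (Li(x) is a better estimate).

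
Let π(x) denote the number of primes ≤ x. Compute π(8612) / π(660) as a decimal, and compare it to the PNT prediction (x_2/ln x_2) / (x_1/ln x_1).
π(8612)/π(660) = 1072/120 ≈ 8.9333;  PNT prediction ≈ 9.3494.

π(660) = 120 and π(8612) = 1072, so π(8612)/π(660) ≈ 8.9333. The PNT-predicted ratio is (8612/ln(8612)) / (660/ln(660)) ≈ 9.3494. The two agree to within a few percent, as expected.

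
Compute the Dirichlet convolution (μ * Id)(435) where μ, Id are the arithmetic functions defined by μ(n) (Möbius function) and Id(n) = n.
(μ * Id)(435) = 224

Divisors of 435: [1, 3, 5, 15, 29, 87, 145, 435]. For each d | 435:
  d = 1: μ(1) · Id(435/1) = 1 · 435 = 435
  d = 3: μ(3) · Id(435/3) = -1 · 145 = -145
  d = 5: μ(5) · Id(435/5) = -1 · 87 = -87
  d = 15: μ(15) · Id(435/15) = 1 · 29 = 29
  d = 29: μ(29) · Id(435/29) = -1 · 15 = -15
  d = 87: μ(87) · Id(435/87) = 1 · 5 = 5
  d = 145: μ(145) · Id(435/145) = 1 · 3 = 3
  d = 435: μ(435) · Id(435/435) = -1 · 1 = -1
Summing: (μ * Id)(435) = 435 + -145 + -87 + 29 + -15 + 5 + 3 + -1 = 224.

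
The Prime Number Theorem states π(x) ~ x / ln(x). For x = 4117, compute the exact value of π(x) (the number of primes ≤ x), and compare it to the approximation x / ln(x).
π(4117) = 566;  x/ln(x) ≈ 494.66;  relative error ≈ 12.60%.

Directly count primes up to 4117: π(4117) = 566. The PNT approximation gives 4117/ln(4117) ≈ 4117/8.32288 ≈ 494.66. Relative error (π(x) − x/ln(x)) / π(x) ≈ 12.60%; the approximation is known to undercount slightly (Li(x) is a better estimate).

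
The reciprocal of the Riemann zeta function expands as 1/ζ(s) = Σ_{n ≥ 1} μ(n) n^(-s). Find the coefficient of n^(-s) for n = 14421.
μ(14421) = 1

Factor n = 14421 = 3 · 11 · 19 · 23. μ(n) = 0 if any exponent ≥ 2 (not squarefree); otherwise μ(n) = (−1)^{ω(n)} where ω(n) is the number of distinct prime factors. Applying: μ(14421) = 1.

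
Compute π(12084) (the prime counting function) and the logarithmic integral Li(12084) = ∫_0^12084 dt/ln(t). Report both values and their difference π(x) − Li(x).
π(12084) = 1446;  Li(12084) ≈ 1470.04;  π(x) − Li(x) ≈ -24.04.

Direct count of primes ≤ 12084 gives π(12084) = 1446. Numerical evaluation of the logarithmic integral gives Li(12084) ≈ 1470.04. The difference π(x) − Li(x) ≈ -24.04 is typically negative for small/moderate x (Li(x) overestimates), though Littlewood's theorem shows this sign changes infinitely often.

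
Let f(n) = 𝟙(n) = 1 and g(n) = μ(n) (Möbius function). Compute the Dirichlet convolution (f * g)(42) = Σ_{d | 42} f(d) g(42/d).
(𝟙 * μ)(42) = 0

Divisors of 42: [1, 2, 3, 6, 7, 14, 21, 42]. For each d | 42:
  d = 1: 𝟙(1) · μ(42/1) = 1 · -1 = -1
  d = 2: 𝟙(2) · μ(42/2) = 1 · 1 = 1
  d = 3: 𝟙(3) · μ(42/3) = 1 · 1 = 1
  d = 6: 𝟙(6) · μ(42/6) = 1 · -1 = -1
  d = 7: 𝟙(7) · μ(42/7) = 1 · 1 = 1
  d = 14: 𝟙(14) · μ(42/14) = 1 · -1 = -1
  d = 21: 𝟙(21) · μ(42/21) = 1 · -1 = -1
  d = 42: 𝟙(42) · μ(42/42) = 1 · 1 = 1
Summing: (𝟙 * μ)(42) = -1 + 1 + 1 + -1 + 1 + -1 + -1 + 1 = 0.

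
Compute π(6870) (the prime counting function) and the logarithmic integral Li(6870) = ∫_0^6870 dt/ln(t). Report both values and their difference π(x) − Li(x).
π(6870) = 884;  Li(6870) ≈ 899.63;  π(x) − Li(x) ≈ -15.63.

Direct count of primes ≤ 6870 gives π(6870) = 884. Numerical evaluation of the logarithmic integral gives Li(6870) ≈ 899.63. The difference π(x) − Li(x) ≈ -15.63 is typically negative for small/moderate x (Li(x) overestimates), though Littlewood's theorem shows this sign changes infinitely often.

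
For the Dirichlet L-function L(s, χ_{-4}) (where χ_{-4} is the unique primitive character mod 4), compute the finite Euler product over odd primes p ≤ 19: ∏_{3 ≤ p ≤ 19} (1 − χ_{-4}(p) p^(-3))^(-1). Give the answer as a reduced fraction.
∏ = 2463517706231725/2542314678779904

The odd primes p ≤ 19 are [3, 5, 7, 11, 13, 17, 19]. For each, χ(p) = 1 if p ≡ 1 mod 4, χ(p) = −1 if p ≡ 3 mod 4. Taking (1 − χ(p)/p^3)^(-1) = p^3/(p^3 − χ(p)): (1 − (-1)/3^3)^(-1) · (1 − (1)/5^3)^(-1) · (1 − (-1)/7^3)^(-1) · (1 − (-1)/11^3)^(-1) · (1 − (1)/13^3)^(-1) · (1 − (1)/17^3)^(-1) · (1 − (-1)/19^3)^(-1) = 2463517706231725/2542314678779904.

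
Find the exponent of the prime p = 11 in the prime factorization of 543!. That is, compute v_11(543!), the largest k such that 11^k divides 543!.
v_11(543!) = 53

Legendre's formula: v_p(n!) = Σ_{k ≥ 1} ⌊n / p^k⌋. For p = 11, n = 543, the terms are:
  ⌊543/11^1⌋ = ⌊543/11⌋ = 49
  ⌊543/11^2⌋ = ⌊543/121⌋ = 4
(the next term ⌊543/11^3⌋ = 0, terminating the sum). Summing: v_11(543!) = 49 + 4 = 53.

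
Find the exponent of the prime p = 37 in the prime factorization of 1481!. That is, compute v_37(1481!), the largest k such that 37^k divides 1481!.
v_37(1481!) = 41

Legendre's formula: v_p(n!) = Σ_{k ≥ 1} ⌊n / p^k⌋. For p = 37, n = 1481, the terms are:
  ⌊1481/37^1⌋ = ⌊1481/37⌋ = 40
  ⌊1481/37^2⌋ = ⌊1481/1369⌋ = 1
(the next term ⌊1481/37^3⌋ = 0, terminating the sum). Summing: v_37(1481!) = 40 + 1 = 41.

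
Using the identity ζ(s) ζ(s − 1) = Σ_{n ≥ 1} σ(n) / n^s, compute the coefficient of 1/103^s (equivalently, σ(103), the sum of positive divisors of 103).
σ(103) = 104

In the product (Σ m^0/m^s)(Σ k / k^s) = Σ (Σ_{d | n} d) / n^s, the coefficient of 1/n^s is σ(n) = Σ_{d | n} d. For n = 103, divisors are [1, 103]; summing: σ(103) = 104.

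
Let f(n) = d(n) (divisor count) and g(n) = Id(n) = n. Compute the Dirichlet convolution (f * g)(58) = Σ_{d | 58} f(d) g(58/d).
(d * Id)(58) = 124

Divisors of 58: [1, 2, 29, 58]. For each d | 58:
  d = 1: d(1) · Id(58/1) = 1 · 58 = 58
  d = 2: d(2) · Id(58/2) = 2 · 29 = 58
  d = 29: d(29) · Id(58/29) = 2 · 2 = 4
  d = 58: d(58) · Id(58/58) = 4 · 1 = 4
Summing: (d * Id)(58) = 58 + 58 + 4 + 4 = 124.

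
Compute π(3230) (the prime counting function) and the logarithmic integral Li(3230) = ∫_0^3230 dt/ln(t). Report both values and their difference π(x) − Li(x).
π(3230) = 457;  Li(3230) ≈ 471.35;  π(x) − Li(x) ≈ -14.35.

Direct count of primes ≤ 3230 gives π(3230) = 457. Numerical evaluation of the logarithmic integral gives Li(3230) ≈ 471.35. The difference π(x) − Li(x) ≈ -14.35 is typically negative for small/moderate x (Li(x) overestimates), though Littlewood's theorem shows this sign changes infinitely often.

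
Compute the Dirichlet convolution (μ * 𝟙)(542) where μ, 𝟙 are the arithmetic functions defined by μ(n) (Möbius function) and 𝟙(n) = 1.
(μ * 𝟙)(542) = 0

Divisors of 542: [1, 2, 271, 542]. For each d | 542:
  d = 1: μ(1) · 𝟙(542/1) = 1 · 1 = 1
  d = 2: μ(2) · 𝟙(542/2) = -1 · 1 = -1
  d = 271: μ(271) · 𝟙(542/271) = -1 · 1 = -1
  d = 542: μ(542) · 𝟙(542/542) = 1 · 1 = 1
Summing: (μ * 𝟙)(542) = 1 + -1 + -1 + 1 = 0.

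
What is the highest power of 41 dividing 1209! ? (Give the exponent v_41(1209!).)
v_41(1209!) = 29

Legendre's formula: v_p(n!) = Σ_{k ≥ 1} ⌊n / p^k⌋. For p = 41, n = 1209, the terms are:
  ⌊1209/41^1⌋ = ⌊1209/41⌋ = 29
(the next term ⌊1209/41^2⌋ = 0, terminating the sum). Summing: v_41(1209!) = 29 = 29.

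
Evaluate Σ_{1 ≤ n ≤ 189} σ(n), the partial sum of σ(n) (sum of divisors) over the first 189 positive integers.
Σ_{n ≤ 189} σ(n) = 29430

Compute σ(n) for each 1 ≤ n ≤ 189: σ(1) = 1, σ(2) = 3, σ(3) = 4, σ(4) = 7, σ(5) = 6, σ(6) = 12, σ(7) = 8, σ(8) = 15, σ(9) = 13, σ(10) = 18, σ(11) = 12, σ(12) = 28, σ(13) = 14, σ(14) = 24, σ(15) = 24, σ(16) = 31, σ(17) = 18, σ(18) = 39, σ(19) = 20, σ(20) = 42, σ(21) = 32, σ(22) = 36, σ(23) = 24, σ(24) = 60, σ(25) = 31, σ(26) = 42, σ(27) = 40, σ(28) = 56, σ(29) = 30, σ(30) = 72, σ(31) = 32, σ(32) = 63, σ(33) = 48, σ(34) = 54, σ(35) = 48, σ(36) = 91, σ(37) = 38, σ(38) = 60, σ(39) = 56, σ(40) = 90, σ(41) = 42, σ(42) = 96, σ(43) = 44, σ(44) = 84, σ(45) = 78, σ(46) = 72, σ(47) = 48, σ(48) = 124, σ(49) = 57, σ(50) = 93, σ(51) = 72, σ(52) = 98, σ(53) = 54, σ(54) = 120, σ(55) = 72, σ(56) = 120, σ(57) = 80, σ(58) = 90, σ(59) = 60, σ(60) = 168, σ(61) = 62, σ(62) = 96, σ(63) = 104, σ(64) = 127, σ(65) = 84, σ(66) = 144, σ(67) = 68, σ(68) = 126, σ(69) = 96, σ(70) = 144, σ(71) = 72, σ(72) = 195, σ(73) = 74, σ(74) = 114, σ(75) = 124, σ(76) = 140, σ(77) = 96, σ(78) = 168, σ(79) = 80, σ(80) = 186, σ(81) = 121, σ(82) = 126, σ(83) = 84, σ(84) = 224, σ(85) = 108, σ(86) = 132, σ(87) = 120, σ(88) = 180, σ(89) = 90, σ(90) = 234, σ(91) = 112, σ(92) = 168, σ(93) = 128, σ(94) = 144, σ(95) = 120, σ(96) = 252, σ(97) = 98, σ(98) = 171, σ(99) = 156, σ(100) = 217, σ(101) = 102, σ(102) = 216, σ(103) = 104, σ(104) = 210, σ(105) = 192, σ(106) = 162, σ(107) = 108, σ(108) = 280, σ(109) = 110, σ(110) = 216, σ(111) = 152, σ(112) = 248, σ(113) = 114, σ(114) = 240, σ(115) = 144, σ(116) = 210, σ(117) = 182, σ(118) = 180, σ(119) = 144, σ(120) = 360, σ(121) = 133, σ(122) = 186, σ(123) = 168, σ(124) = 224, σ(125) = 156, σ(126) = 312, σ(127) = 128, σ(128) = 255, σ(129) = 176, σ(130) = 252, σ(131) = 132, σ(132) = 336, σ(133) = 160, σ(134) = 204, σ(135) = 240, σ(136) = 270, σ(137) = 138, σ(138) = 288, σ(139) = 140, σ(140) = 336, σ(141) = 192, σ(142) = 216, σ(143) = 168, σ(144) = 403, σ(145) = 180, σ(146) = 222, σ(147) = 228, σ(148) = 266, σ(149) = 150, σ(150) = 372, σ(151) = 152, σ(152) = 300, σ(153) = 234, σ(154) = 288, σ(155) = 192, σ(156) = 392, σ(157) = 158, σ(158) = 240, σ(159) = 216, σ(160) = 378, σ(161) = 192, σ(162) = 363, σ(163) = 164, σ(164) = 294, σ(165) = 288, σ(166) = 252, σ(167) = 168, σ(168) = 480, σ(169) = 183, σ(170) = 324, σ(171) = 260, σ(172) = 308, σ(173) = 174, σ(174) = 360, σ(175) = 248, σ(176) = 372, σ(177) = 240, σ(178) = 270, σ(179) = 180, σ(180) = 546, σ(181) = 182, σ(182) = 336, σ(183) = 248, σ(184) = 360, σ(185) = 228, σ(186) = 384, σ(187) = 216, σ(188) = 336, σ(189) = 320. Summing all 189 values: 29430. (Average order: Σ_{n ≤ x} σ(n) ~ (π²/12) x². For x = 189, (π²/12)·189² ≈ 29379.34.)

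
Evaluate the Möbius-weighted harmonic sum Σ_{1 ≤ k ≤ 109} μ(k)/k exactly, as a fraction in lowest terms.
Σ μ(k)/k = -112507215014412420639528093186025954164982/6660357067091784194720860996953995468452315

Values of μ(k) for 1 ≤ k ≤ 109: μ(1) = 1, μ(2) = -1, μ(3) = -1, μ(5) = -1, μ(6) = 1, μ(7) = -1, μ(10) = 1, μ(11) = -1, μ(13) = -1, μ(14) = 1, μ(15) = 1, μ(17) = -1, μ(19) = -1, μ(21) = 1, μ(22) = 1, μ(23) = -1, μ(26) = 1, μ(29) = -1, μ(30) = -1, μ(31) = -1, μ(33) = 1, μ(34) = 1, μ(35) = 1, μ(37) = -1, μ(38) = 1, μ(39) = 1, μ(41) = -1, μ(42) = -1, μ(43) = -1, μ(46) = 1, μ(47) = -1, μ(51) = 1, μ(53) = -1, μ(55) = 1, μ(57) = 1, μ(58) = 1, μ(59) = -1, μ(61) = -1, μ(62) = 1, μ(65) = 1, μ(66) = -1, μ(67) = -1, μ(69) = 1, μ(70) = -1, μ(71) = -1, μ(73) = -1, μ(74) = 1, μ(77) = 1, μ(78) = -1, μ(79) = -1, μ(82) = 1, μ(83) = -1, μ(85) = 1, μ(86) = 1, μ(87) = 1, μ(89) = -1, μ(91) = 1, μ(93) = 1, μ(94) = 1, μ(95) = 1, μ(97) = -1, μ(101) = -1, μ(102) = -1, μ(103) = -1, μ(105) = -1, μ(106) = 1, μ(107) = -1, μ(109) = -1, with μ = 0 on non-squarefree integers. Summing μ(k)/k for k where μ(k) ≠ 0 gives -112507215014412420639528093186025954164982/6660357067091784194720860996953995468452315 ≈ -0.0169. (PNT ⟺ this sum → 0 as n → ∞.)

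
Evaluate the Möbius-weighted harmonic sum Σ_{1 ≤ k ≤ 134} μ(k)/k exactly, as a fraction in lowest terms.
Σ μ(k)/k = 1798157260399775266990045811129040783798487774562/262948239526313870385685898536205956450305483726315

Values of μ(k) for 1 ≤ k ≤ 134: μ(1) = 1, μ(2) = -1, μ(3) = -1, μ(5) = -1, μ(6) = 1, μ(7) = -1, μ(10) = 1, μ(11) = -1, μ(13) = -1, μ(14) = 1, μ(15) = 1, μ(17) = -1, μ(19) = -1, μ(21) = 1, μ(22) = 1, μ(23) = -1, μ(26) = 1, μ(29) = -1, μ(30) = -1, μ(31) = -1, μ(33) = 1, μ(34) = 1, μ(35) = 1, μ(37) = -1, μ(38) = 1, μ(39) = 1, μ(41) = -1, μ(42) = -1, μ(43) = -1, μ(46) = 1, μ(47) = -1, μ(51) = 1, μ(53) = -1, μ(55) = 1, μ(57) = 1, μ(58) = 1, μ(59) = -1, μ(61) = -1, μ(62) = 1, μ(65) = 1, μ(66) = -1, μ(67) = -1, μ(69) = 1, μ(70) = -1, μ(71) = -1, μ(73) = -1, μ(74) = 1, μ(77) = 1, μ(78) = -1, μ(79) = -1, μ(82) = 1, μ(83) = -1, μ(85) = 1, μ(86) = 1, μ(87) = 1, μ(89) = -1, μ(91) = 1, μ(93) = 1, μ(94) = 1, μ(95) = 1, μ(97) = -1, μ(101) = -1, μ(102) = -1, μ(103) = -1, μ(105) = -1, μ(106) = 1, μ(107) = -1, μ(109) = -1, μ(110) = -1, μ(111) = 1, μ(113) = -1, μ(114) = -1, μ(115) = 1, μ(118) = 1, μ(119) = 1, μ(122) = 1, μ(123) = 1, μ(127) = -1, μ(129) = 1, μ(130) = -1, μ(131) = -1, μ(133) = 1, μ(134) = 1, with μ = 0 on non-squarefree integers. Summing μ(k)/k for k where μ(k) ≠ 0 gives 1798157260399775266990045811129040783798487774562/262948239526313870385685898536205956450305483726315 ≈ 0.0068. (PNT ⟺ this sum → 0 as n → ∞.)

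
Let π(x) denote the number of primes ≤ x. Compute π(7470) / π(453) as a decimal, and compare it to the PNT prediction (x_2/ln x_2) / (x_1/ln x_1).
π(7470)/π(453) = 945/87 ≈ 10.8621;  PNT prediction ≈ 11.3079.

π(453) = 87 and π(7470) = 945, so π(7470)/π(453) ≈ 10.8621. The PNT-predicted ratio is (7470/ln(7470)) / (453/ln(453)) ≈ 11.3079. The two agree to within a few percent, as expected.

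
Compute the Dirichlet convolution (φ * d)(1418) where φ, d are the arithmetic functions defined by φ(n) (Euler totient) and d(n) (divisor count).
(φ * d)(1418) = 2130

Divisors of 1418: [1, 2, 709, 1418]. For each d | 1418:
  d = 1: φ(1) · d(1418/1) = 1 · 4 = 4
  d = 2: φ(2) · d(1418/2) = 1 · 2 = 2
  d = 709: φ(709) · d(1418/709) = 708 · 2 = 1416
  d = 1418: φ(1418) · d(1418/1418) = 708 · 1 = 708
Summing: (φ * d)(1418) = 4 + 2 + 1416 + 708 = 2130.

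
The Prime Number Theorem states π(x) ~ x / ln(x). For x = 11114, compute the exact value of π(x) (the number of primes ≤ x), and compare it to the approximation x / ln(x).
π(11114) = 1346;  x/ln(x) ≈ 1193.01;  relative error ≈ 11.37%.

Directly count primes up to 11114: π(11114) = 1346. The PNT approximation gives 11114/ln(11114) ≈ 11114/9.31596 ≈ 1193.01. Relative error (π(x) − x/ln(x)) / π(x) ≈ 11.37%; the approximation is known to undercount slightly (Li(x) is a better estimate).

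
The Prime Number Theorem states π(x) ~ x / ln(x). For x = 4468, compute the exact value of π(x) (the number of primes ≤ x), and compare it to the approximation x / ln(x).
π(4468) = 607;  x/ln(x) ≈ 531.61;  relative error ≈ 12.42%.

Directly count primes up to 4468: π(4468) = 607. The PNT approximation gives 4468/ln(4468) ≈ 4468/8.40470 ≈ 531.61. Relative error (π(x) − x/ln(x)) / π(x) ≈ 12.42%; the approximation is known to undercount slightly (Li(x) is a better estimate).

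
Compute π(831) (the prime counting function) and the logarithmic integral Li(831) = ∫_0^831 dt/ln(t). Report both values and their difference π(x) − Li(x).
π(831) = 145;  Li(831) ≈ 152.82;  π(x) − Li(x) ≈ -7.82.

Direct count of primes ≤ 831 gives π(831) = 145. Numerical evaluation of the logarithmic integral gives Li(831) ≈ 152.82. The difference π(x) − Li(x) ≈ -7.82 is typically negative for small/moderate x (Li(x) overestimates), though Littlewood's theorem shows this sign changes infinitely often.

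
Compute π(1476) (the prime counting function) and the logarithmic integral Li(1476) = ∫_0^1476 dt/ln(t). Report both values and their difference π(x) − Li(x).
π(1476) = 233;  Li(1476) ≈ 244.53;  π(x) − Li(x) ≈ -11.53.

Direct count of primes ≤ 1476 gives π(1476) = 233. Numerical evaluation of the logarithmic integral gives Li(1476) ≈ 244.53. The difference π(x) − Li(x) ≈ -11.53 is typically negative for small/moderate x (Li(x) overestimates), though Littlewood's theorem shows this sign changes infinitely often.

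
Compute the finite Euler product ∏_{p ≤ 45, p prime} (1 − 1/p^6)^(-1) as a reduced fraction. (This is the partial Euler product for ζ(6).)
∏ = 58415599349237689613444204788995855063746535337692192433390985/57419764821752678419559868369284941010851064169028064391462912

The primes p ≤ 45 are [2, 3, 5, 7, 11, 13, 17, 19, 23, 29, 31, 37, 41, 43]. For each prime, (1 − 1/p^6)^(-1) = p^6 / (p^6 − 1). The product is (1 − 1/2^6)^(-1), (1 − 1/3^6)^(-1), (1 − 1/5^6)^(-1), (1 − 1/7^6)^(-1), (1 − 1/11^6)^(-1), (1 − 1/13^6)^(-1), (1 − 1/17^6)^(-1), (1 − 1/19^6)^(-1), (1 − 1/23^6)^(-1), (1 − 1/29^6)^(-1), (1 − 1/31^6)^(-1), (1 − 1/37^6)^(-1), (1 − 1/41^6)^(-1), (1 − 1/43^6)^(-1) = ∏ p^6 / (p^6 − 1) = 58415599349237689613444204788995855063746535337692192433390985/57419764821752678419559868369284941010851064169028064391462912.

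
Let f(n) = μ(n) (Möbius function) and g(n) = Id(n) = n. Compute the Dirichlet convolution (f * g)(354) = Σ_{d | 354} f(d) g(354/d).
(μ * Id)(354) = 116

Divisors of 354: [1, 2, 3, 6, 59, 118, 177, 354]. For each d | 354:
  d = 1: μ(1) · Id(354/1) = 1 · 354 = 354
  d = 2: μ(2) · Id(354/2) = -1 · 177 = -177
  d = 3: μ(3) · Id(354/3) = -1 · 118 = -118
  d = 6: μ(6) · Id(354/6) = 1 · 59 = 59
  d = 59: μ(59) · Id(354/59) = -1 · 6 = -6
  d = 118: μ(118) · Id(354/118) = 1 · 3 = 3
  d = 177: μ(177) · Id(354/177) = 1 · 2 = 2
  d = 354: μ(354) · Id(354/354) = -1 · 1 = -1
Summing: (μ * Id)(354) = 354 + -177 + -118 + 59 + -6 + 3 + 2 + -1 = 116.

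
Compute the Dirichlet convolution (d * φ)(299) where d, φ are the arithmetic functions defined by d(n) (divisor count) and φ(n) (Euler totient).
(d * φ)(299) = 336

Divisors of 299: [1, 13, 23, 299]. For each d | 299:
  d = 1: d(1) · φ(299/1) = 1 · 264 = 264
  d = 13: d(13) · φ(299/13) = 2 · 22 = 44
  d = 23: d(23) · φ(299/23) = 2 · 12 = 24
  d = 299: d(299) · φ(299/299) = 4 · 1 = 4
Summing: (d * φ)(299) = 264 + 44 + 24 + 4 = 336.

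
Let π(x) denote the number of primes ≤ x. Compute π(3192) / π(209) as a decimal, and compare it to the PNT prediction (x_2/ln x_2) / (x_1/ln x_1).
π(3192)/π(209) = 452/46 ≈ 9.8261;  PNT prediction ≈ 10.1125.

π(209) = 46 and π(3192) = 452, so π(3192)/π(209) ≈ 9.8261. The PNT-predicted ratio is (3192/ln(3192)) / (209/ln(209)) ≈ 10.1125. The two agree to within a few percent, as expected.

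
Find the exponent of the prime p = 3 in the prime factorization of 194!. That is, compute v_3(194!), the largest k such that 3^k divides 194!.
v_3(194!) = 94

Legendre's formula: v_p(n!) = Σ_{k ≥ 1} ⌊n / p^k⌋. For p = 3, n = 194, the terms are:
  ⌊194/3^1⌋ = ⌊194/3⌋ = 64
  ⌊194/3^2⌋ = ⌊194/9⌋ = 21
  ⌊194/3^3⌋ = ⌊194/27⌋ = 7
  ⌊194/3^4⌋ = ⌊194/81⌋ = 2
(the next term ⌊194/3^5⌋ = 0, terminating the sum). Summing: v_3(194!) = 64 + 21 + 7 + 2 = 94.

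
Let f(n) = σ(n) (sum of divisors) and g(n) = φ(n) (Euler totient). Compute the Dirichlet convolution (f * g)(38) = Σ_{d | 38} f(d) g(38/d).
(σ * φ)(38) = 152

Divisors of 38: [1, 2, 19, 38]. For each d | 38:
  d = 1: σ(1) · φ(38/1) = 1 · 18 = 18
  d = 2: σ(2) · φ(38/2) = 3 · 18 = 54
  d = 19: σ(19) · φ(38/19) = 20 · 1 = 20
  d = 38: σ(38) · φ(38/38) = 60 · 1 = 60
Summing: (σ * φ)(38) = 18 + 54 + 20 + 60 = 152.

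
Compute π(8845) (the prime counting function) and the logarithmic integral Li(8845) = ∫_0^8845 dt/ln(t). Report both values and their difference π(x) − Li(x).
π(8845) = 1102;  Li(8845) ≈ 1119.91;  π(x) − Li(x) ≈ -17.91.

Direct count of primes ≤ 8845 gives π(8845) = 1102. Numerical evaluation of the logarithmic integral gives Li(8845) ≈ 1119.91. The difference π(x) − Li(x) ≈ -17.91 is typically negative for small/moderate x (Li(x) overestimates), though Littlewood's theorem shows this sign changes infinitely often.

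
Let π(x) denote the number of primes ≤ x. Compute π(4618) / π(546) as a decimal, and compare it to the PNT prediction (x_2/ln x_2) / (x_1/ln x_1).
π(4618)/π(546) = 623/100 ≈ 6.2300;  PNT prediction ≈ 6.3177.

π(546) = 100 and π(4618) = 623, so π(4618)/π(546) ≈ 6.2300. The PNT-predicted ratio is (4618/ln(4618)) / (546/ln(546)) ≈ 6.3177. The two agree to within a few percent, as expected.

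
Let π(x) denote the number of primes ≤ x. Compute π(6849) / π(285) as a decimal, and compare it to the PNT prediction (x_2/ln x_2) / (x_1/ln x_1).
π(6849)/π(285) = 881/61 ≈ 14.4426;  PNT prediction ≈ 15.3805.

π(285) = 61 and π(6849) = 881, so π(6849)/π(285) ≈ 14.4426. The PNT-predicted ratio is (6849/ln(6849)) / (285/ln(285)) ≈ 15.3805. The two agree to within a few percent, as expected.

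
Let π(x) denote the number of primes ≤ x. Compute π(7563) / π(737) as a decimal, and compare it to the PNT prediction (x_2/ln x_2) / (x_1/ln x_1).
π(7563)/π(737) = 960/130 ≈ 7.3846;  PNT prediction ≈ 7.5865.

π(737) = 130 and π(7563) = 960, so π(7563)/π(737) ≈ 7.3846. The PNT-predicted ratio is (7563/ln(7563)) / (737/ln(737)) ≈ 7.5865. The two agree to within a few percent, as expected.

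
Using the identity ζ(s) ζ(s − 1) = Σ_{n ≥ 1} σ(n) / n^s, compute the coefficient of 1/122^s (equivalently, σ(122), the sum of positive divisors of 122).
σ(122) = 186

In the product (Σ m^0/m^s)(Σ k / k^s) = Σ (Σ_{d | n} d) / n^s, the coefficient of 1/n^s is σ(n) = Σ_{d | n} d. For n = 122, divisors are [1, 2, 61, 122]; summing: σ(122) = 186.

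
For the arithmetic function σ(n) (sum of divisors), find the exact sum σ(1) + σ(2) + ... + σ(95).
Σ_{n ≤ 95} σ(n) = 7405

Compute σ(n) for each 1 ≤ n ≤ 95: σ(1) = 1, σ(2) = 3, σ(3) = 4, σ(4) = 7, σ(5) = 6, σ(6) = 12, σ(7) = 8, σ(8) = 15, σ(9) = 13, σ(10) = 18, σ(11) = 12, σ(12) = 28, σ(13) = 14, σ(14) = 24, σ(15) = 24, σ(16) = 31, σ(17) = 18, σ(18) = 39, σ(19) = 20, σ(20) = 42, σ(21) = 32, σ(22) = 36, σ(23) = 24, σ(24) = 60, σ(25) = 31, σ(26) = 42, σ(27) = 40, σ(28) = 56, σ(29) = 30, σ(30) = 72, σ(31) = 32, σ(32) = 63, σ(33) = 48, σ(34) = 54, σ(35) = 48, σ(36) = 91, σ(37) = 38, σ(38) = 60, σ(39) = 56, σ(40) = 90, σ(41) = 42, σ(42) = 96, σ(43) = 44, σ(44) = 84, σ(45) = 78, σ(46) = 72, σ(47) = 48, σ(48) = 124, σ(49) = 57, σ(50) = 93, σ(51) = 72, σ(52) = 98, σ(53) = 54, σ(54) = 120, σ(55) = 72, σ(56) = 120, σ(57) = 80, σ(58) = 90, σ(59) = 60, σ(60) = 168, σ(61) = 62, σ(62) = 96, σ(63) = 104, σ(64) = 127, σ(65) = 84, σ(66) = 144, σ(67) = 68, σ(68) = 126, σ(69) = 96, σ(70) = 144, σ(71) = 72, σ(72) = 195, σ(73) = 74, σ(74) = 114, σ(75) = 124, σ(76) = 140, σ(77) = 96, σ(78) = 168, σ(79) = 80, σ(80) = 186, σ(81) = 121, σ(82) = 126, σ(83) = 84, σ(84) = 224, σ(85) = 108, σ(86) = 132, σ(87) = 120, σ(88) = 180, σ(89) = 90, σ(90) = 234, σ(91) = 112, σ(92) = 168, σ(93) = 128, σ(94) = 144, σ(95) = 120. Summing all 95 values: 7405. (Average order: Σ_{n ≤ x} σ(n) ~ (π²/12) x². For x = 95, (π²/12)·95² ≈ 7422.76.)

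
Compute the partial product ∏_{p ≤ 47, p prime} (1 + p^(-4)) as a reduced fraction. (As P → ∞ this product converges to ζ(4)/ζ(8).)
∏ = 47811026860845170938198805915402199301066734558460286583378224128/44354583229145063659978971326989541656878007876738536067589135625

The primes p ≤ 47 are [2, 3, 5, 7, 11, 13, 17, 19, 23, 29, 31, 37, 41, 43, 47]. For each, (1 + 1/p^4) = (p^4 + 1)/p^4. Multiplying these fractions over p ∈ [2, 3, 5, 7, 11, 13, 17, 19, 23, 29, 31, 37, 41, 43, 47] gives 47811026860845170938198805915402199301066734558460286583378224128/44354583229145063659978971326989541656878007876738536067589135625. (In the limit P → ∞ this tends to ζ(4)/ζ(8).)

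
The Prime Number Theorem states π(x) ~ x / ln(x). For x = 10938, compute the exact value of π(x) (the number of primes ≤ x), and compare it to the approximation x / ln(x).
π(10938) = 1328;  x/ln(x) ≈ 1176.13;  relative error ≈ 11.44%.

Directly count primes up to 10938: π(10938) = 1328. The PNT approximation gives 10938/ln(10938) ≈ 10938/9.30000 ≈ 1176.13. Relative error (π(x) − x/ln(x)) / π(x) ≈ 11.44%; the approximation is known to undercount slightly (Li(x) is a better estimate).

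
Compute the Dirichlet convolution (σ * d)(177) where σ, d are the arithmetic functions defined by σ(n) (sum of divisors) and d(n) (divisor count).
(σ * d)(177) = 372

Divisors of 177: [1, 3, 59, 177]. For each d | 177:
  d = 1: σ(1) · d(177/1) = 1 · 4 = 4
  d = 3: σ(3) · d(177/3) = 4 · 2 = 8
  d = 59: σ(59) · d(177/59) = 60 · 2 = 120
  d = 177: σ(177) · d(177/177) = 240 · 1 = 240
Summing: (σ * d)(177) = 4 + 8 + 120 + 240 = 372.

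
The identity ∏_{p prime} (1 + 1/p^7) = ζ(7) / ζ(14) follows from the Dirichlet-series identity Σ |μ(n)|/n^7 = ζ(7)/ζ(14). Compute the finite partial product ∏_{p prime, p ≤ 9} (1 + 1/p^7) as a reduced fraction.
∏ = 31528037707363/31268898281250

The primes p ≤ 9 are [2, 3, 5, 7]. For each, (1 + 1/p^7) = (p^7 + 1)/p^7. Multiplying these fractions over p ∈ [2, 3, 5, 7] gives 31528037707363/31268898281250. (In the limit P → ∞ this tends to ζ(7)/ζ(14).)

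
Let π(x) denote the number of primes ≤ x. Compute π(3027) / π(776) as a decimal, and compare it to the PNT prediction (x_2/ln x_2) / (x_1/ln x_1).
π(3027)/π(776) = 434/137 ≈ 3.1679;  PNT prediction ≈ 3.2383.

π(776) = 137 and π(3027) = 434, so π(3027)/π(776) ≈ 3.1679. The PNT-predicted ratio is (3027/ln(3027)) / (776/ln(776)) ≈ 3.2383. The two agree to within a few percent, as expected.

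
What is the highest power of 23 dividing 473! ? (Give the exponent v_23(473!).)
v_23(473!) = 20

Legendre's formula: v_p(n!) = Σ_{k ≥ 1} ⌊n / p^k⌋. For p = 23, n = 473, the terms are:
  ⌊473/23^1⌋ = ⌊473/23⌋ = 20
(the next term ⌊473/23^2⌋ = 0, terminating the sum). Summing: v_23(473!) = 20 = 20.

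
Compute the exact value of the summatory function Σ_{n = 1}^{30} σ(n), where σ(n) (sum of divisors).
Σ_{n ≤ 30} σ(n) = 762

Compute σ(n) for each 1 ≤ n ≤ 30: σ(1) = 1, σ(2) = 3, σ(3) = 4, σ(4) = 7, σ(5) = 6, σ(6) = 12, σ(7) = 8, σ(8) = 15, σ(9) = 13, σ(10) = 18, σ(11) = 12, σ(12) = 28, σ(13) = 14, σ(14) = 24, σ(15) = 24, σ(16) = 31, σ(17) = 18, σ(18) = 39, σ(19) = 20, σ(20) = 42, σ(21) = 32, σ(22) = 36, σ(23) = 24, σ(24) = 60, σ(25) = 31, σ(26) = 42, σ(27) = 40, σ(28) = 56, σ(29) = 30, σ(30) = 72. Summing all 30 values: 762. (Average order: Σ_{n ≤ x} σ(n) ~ (π²/12) x². For x = 30, (π²/12)·30² ≈ 740.22.)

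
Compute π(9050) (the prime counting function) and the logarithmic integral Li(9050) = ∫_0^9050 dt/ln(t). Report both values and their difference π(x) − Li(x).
π(9050) = 1125;  Li(9050) ≈ 1142.44;  π(x) − Li(x) ≈ -17.44.

Direct count of primes ≤ 9050 gives π(9050) = 1125. Numerical evaluation of the logarithmic integral gives Li(9050) ≈ 1142.44. The difference π(x) − Li(x) ≈ -17.44 is typically negative for small/moderate x (Li(x) overestimates), though Littlewood's theorem shows this sign changes infinitely often.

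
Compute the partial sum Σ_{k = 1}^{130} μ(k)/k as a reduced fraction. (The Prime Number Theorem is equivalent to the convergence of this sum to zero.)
Σ μ(k)/k = -2045175533356853827340059964229935649243392971/4014476939333036189094441199026045136645885247730

Values of μ(k) for 1 ≤ k ≤ 130: μ(1) = 1, μ(2) = -1, μ(3) = -1, μ(5) = -1, μ(6) = 1, μ(7) = -1, μ(10) = 1, μ(11) = -1, μ(13) = -1, μ(14) = 1, μ(15) = 1, μ(17) = -1, μ(19) = -1, μ(21) = 1, μ(22) = 1, μ(23) = -1, μ(26) = 1, μ(29) = -1, μ(30) = -1, μ(31) = -1, μ(33) = 1, μ(34) = 1, μ(35) = 1, μ(37) = -1, μ(38) = 1, μ(39) = 1, μ(41) = -1, μ(42) = -1, μ(43) = -1, μ(46) = 1, μ(47) = -1, μ(51) = 1, μ(53) = -1, μ(55) = 1, μ(57) = 1, μ(58) = 1, μ(59) = -1, μ(61) = -1, μ(62) = 1, μ(65) = 1, μ(66) = -1, μ(67) = -1, μ(69) = 1, μ(70) = -1, μ(71) = -1, μ(73) = -1, μ(74) = 1, μ(77) = 1, μ(78) = -1, μ(79) = -1, μ(82) = 1, μ(83) = -1, μ(85) = 1, μ(86) = 1, μ(87) = 1, μ(89) = -1, μ(91) = 1, μ(93) = 1, μ(94) = 1, μ(95) = 1, μ(97) = -1, μ(101) = -1, μ(102) = -1, μ(103) = -1, μ(105) = -1, μ(106) = 1, μ(107) = -1, μ(109) = -1, μ(110) = -1, μ(111) = 1, μ(113) = -1, μ(114) = -1, μ(115) = 1, μ(118) = 1, μ(119) = 1, μ(122) = 1, μ(123) = 1, μ(127) = -1, μ(129) = 1, μ(130) = -1, with μ = 0 on non-squarefree integers. Summing μ(k)/k for k where μ(k) ≠ 0 gives -2045175533356853827340059964229935649243392971/4014476939333036189094441199026045136645885247730 ≈ -0.0005. (PNT ⟺ this sum → 0 as n → ∞.)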